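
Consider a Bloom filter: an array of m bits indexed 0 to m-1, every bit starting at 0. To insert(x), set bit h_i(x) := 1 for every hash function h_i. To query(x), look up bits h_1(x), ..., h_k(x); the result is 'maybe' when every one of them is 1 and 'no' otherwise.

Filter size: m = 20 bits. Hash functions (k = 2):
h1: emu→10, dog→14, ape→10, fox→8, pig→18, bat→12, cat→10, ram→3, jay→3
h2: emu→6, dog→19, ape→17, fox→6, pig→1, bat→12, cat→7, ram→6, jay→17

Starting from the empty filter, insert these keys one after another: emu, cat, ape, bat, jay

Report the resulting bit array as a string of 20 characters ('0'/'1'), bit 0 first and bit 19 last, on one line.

Answer: 00010011001010000100

Derivation:
Start: bits=00000000000000000000
After insert 'emu': sets bits 6 10 -> bits=00000010001000000000
After insert 'cat': sets bits 7 10 -> bits=00000011001000000000
After insert 'ape': sets bits 10 17 -> bits=00000011001000000100
After insert 'bat': sets bits 12 -> bits=00000011001010000100
After insert 'jay': sets bits 3 17 -> bits=00010011001010000100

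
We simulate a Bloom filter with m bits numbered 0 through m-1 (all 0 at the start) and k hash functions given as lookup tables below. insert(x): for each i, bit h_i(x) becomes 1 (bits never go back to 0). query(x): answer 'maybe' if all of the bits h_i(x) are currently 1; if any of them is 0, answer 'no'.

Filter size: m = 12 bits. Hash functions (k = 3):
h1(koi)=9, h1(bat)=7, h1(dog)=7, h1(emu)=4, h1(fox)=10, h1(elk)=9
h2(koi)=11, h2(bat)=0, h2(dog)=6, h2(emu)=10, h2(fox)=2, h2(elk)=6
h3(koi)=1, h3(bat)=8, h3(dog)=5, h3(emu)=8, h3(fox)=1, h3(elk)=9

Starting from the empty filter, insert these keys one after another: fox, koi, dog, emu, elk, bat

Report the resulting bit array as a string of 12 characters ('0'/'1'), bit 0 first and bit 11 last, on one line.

Answer: 111011111111

Derivation:
Start: bits=000000000000
After insert 'fox': sets bits 1 2 10 -> bits=011000000010
After insert 'koi': sets bits 1 9 11 -> bits=011000000111
After insert 'dog': sets bits 5 6 7 -> bits=011001110111
After insert 'emu': sets bits 4 8 10 -> bits=011011111111
After insert 'elk': sets bits 6 9 -> bits=011011111111
After insert 'bat': sets bits 0 7 8 -> bits=111011111111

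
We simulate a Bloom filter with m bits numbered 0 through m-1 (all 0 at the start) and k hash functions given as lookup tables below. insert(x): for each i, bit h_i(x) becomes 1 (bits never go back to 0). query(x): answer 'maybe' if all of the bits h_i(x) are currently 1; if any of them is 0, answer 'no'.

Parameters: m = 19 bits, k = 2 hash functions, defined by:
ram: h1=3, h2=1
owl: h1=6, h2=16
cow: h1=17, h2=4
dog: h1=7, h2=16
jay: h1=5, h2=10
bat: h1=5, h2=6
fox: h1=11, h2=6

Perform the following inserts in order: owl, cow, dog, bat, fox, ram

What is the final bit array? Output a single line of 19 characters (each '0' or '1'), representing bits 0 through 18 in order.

Answer: 0101111100010000110

Derivation:
Start: bits=0000000000000000000
After insert 'owl': sets bits 6 16 -> bits=0000001000000000100
After insert 'cow': sets bits 4 17 -> bits=0000101000000000110
After insert 'dog': sets bits 7 16 -> bits=0000101100000000110
After insert 'bat': sets bits 5 6 -> bits=0000111100000000110
After insert 'fox': sets bits 6 11 -> bits=0000111100010000110
After insert 'ram': sets bits 1 3 -> bits=0101111100010000110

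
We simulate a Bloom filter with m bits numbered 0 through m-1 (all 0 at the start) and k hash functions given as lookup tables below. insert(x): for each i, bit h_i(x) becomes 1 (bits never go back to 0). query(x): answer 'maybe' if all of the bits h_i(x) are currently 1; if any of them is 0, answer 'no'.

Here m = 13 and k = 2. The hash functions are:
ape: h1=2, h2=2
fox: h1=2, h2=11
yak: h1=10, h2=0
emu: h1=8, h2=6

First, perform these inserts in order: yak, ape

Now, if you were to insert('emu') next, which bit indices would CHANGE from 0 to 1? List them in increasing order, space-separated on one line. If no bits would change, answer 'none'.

Start: bits=0000000000000
After insert 'yak': sets bits 0 10 -> bits=1000000000100
After insert 'ape': sets bits 2 -> bits=1010000000100
insert 'emu' would touch bits 6 8; currently bit6=0, bit8=0
Bits that are 0 among those (would change 0->1): 6 8

Answer: 6 8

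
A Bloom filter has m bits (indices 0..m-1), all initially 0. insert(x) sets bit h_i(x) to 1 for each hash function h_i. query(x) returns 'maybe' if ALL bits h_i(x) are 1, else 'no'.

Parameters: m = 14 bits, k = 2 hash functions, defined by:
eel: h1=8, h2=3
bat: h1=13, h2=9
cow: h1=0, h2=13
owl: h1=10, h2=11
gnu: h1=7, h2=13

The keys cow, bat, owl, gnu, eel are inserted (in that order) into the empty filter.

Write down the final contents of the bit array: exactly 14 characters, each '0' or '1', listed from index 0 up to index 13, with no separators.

Start: bits=00000000000000
After insert 'cow': sets bits 0 13 -> bits=10000000000001
After insert 'bat': sets bits 9 13 -> bits=10000000010001
After insert 'owl': sets bits 10 11 -> bits=10000000011101
After insert 'gnu': sets bits 7 13 -> bits=10000001011101
After insert 'eel': sets bits 3 8 -> bits=10010001111101

Answer: 10010001111101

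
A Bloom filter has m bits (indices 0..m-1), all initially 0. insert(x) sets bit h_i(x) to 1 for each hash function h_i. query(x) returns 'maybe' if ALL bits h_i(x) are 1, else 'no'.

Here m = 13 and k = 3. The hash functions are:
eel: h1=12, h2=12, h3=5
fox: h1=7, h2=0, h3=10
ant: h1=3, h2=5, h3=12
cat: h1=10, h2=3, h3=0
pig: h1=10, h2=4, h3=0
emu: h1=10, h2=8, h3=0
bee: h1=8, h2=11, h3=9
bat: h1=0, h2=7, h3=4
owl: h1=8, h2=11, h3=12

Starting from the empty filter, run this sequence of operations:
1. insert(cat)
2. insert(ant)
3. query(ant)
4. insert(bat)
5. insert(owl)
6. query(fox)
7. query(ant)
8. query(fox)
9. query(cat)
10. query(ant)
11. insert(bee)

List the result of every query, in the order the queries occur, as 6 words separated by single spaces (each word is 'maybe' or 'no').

Answer: maybe maybe maybe maybe maybe maybe

Derivation:
Start: bits=0000000000000
Op 1: insert cat -> sets bits 0 3 10 -> bits=1001000000100
Op 2: insert ant -> sets bits 3 5 12 -> bits=1001010000101
Op 3: query ant -> checks bit3=1, bit5=1, bit12=1 (all 1) -> maybe
Op 4: insert bat -> sets bits 0 4 7 -> bits=1001110100101
Op 5: insert owl -> sets bits 8 11 12 -> bits=1001110110111
Op 6: query fox -> checks bit0=1, bit7=1, bit10=1 (all 1) -> maybe
Op 7: query ant -> checks bit3=1, bit5=1, bit12=1 (all 1) -> maybe
Op 8: query fox -> checks bit0=1, bit7=1, bit10=1 (all 1) -> maybe
Op 9: query cat -> checks bit0=1, bit3=1, bit10=1 (all 1) -> maybe
Op 10: query ant -> checks bit3=1, bit5=1, bit12=1 (all 1) -> maybe
Op 11: insert bee -> sets bits 8 9 11 -> bits=1001110111111
Query results in order: maybe maybe maybe maybe maybe maybe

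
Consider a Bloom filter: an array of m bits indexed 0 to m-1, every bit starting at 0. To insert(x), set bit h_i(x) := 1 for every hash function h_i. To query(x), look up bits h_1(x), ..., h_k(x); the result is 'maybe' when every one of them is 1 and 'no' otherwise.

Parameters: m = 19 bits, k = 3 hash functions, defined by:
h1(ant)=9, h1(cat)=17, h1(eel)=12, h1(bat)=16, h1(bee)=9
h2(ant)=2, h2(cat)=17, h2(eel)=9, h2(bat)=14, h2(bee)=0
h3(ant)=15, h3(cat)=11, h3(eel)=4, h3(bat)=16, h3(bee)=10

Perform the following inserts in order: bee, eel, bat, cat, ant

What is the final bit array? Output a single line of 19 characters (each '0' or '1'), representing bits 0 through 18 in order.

Answer: 1010100001111011110

Derivation:
Start: bits=0000000000000000000
After insert 'bee': sets bits 0 9 10 -> bits=1000000001100000000
After insert 'eel': sets bits 4 9 12 -> bits=1000100001101000000
After insert 'bat': sets bits 14 16 -> bits=1000100001101010100
After insert 'cat': sets bits 11 17 -> bits=1000100001111010110
After insert 'ant': sets bits 2 9 15 -> bits=1010100001111011110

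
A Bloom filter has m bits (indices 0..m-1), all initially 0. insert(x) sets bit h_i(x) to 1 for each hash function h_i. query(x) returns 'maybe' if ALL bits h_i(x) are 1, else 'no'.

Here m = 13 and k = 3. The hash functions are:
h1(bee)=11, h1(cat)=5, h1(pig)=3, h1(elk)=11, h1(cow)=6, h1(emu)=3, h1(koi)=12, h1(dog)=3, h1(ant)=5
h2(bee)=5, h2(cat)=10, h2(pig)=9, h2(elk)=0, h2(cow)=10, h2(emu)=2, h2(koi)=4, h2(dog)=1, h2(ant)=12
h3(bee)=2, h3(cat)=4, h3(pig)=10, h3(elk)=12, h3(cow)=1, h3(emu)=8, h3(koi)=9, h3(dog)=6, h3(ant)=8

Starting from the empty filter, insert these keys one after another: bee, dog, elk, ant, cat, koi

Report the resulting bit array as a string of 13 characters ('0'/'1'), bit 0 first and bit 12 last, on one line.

Answer: 1111111011111

Derivation:
Start: bits=0000000000000
After insert 'bee': sets bits 2 5 11 -> bits=0010010000010
After insert 'dog': sets bits 1 3 6 -> bits=0111011000010
After insert 'elk': sets bits 0 11 12 -> bits=1111011000011
After insert 'ant': sets bits 5 8 12 -> bits=1111011010011
After insert 'cat': sets bits 4 5 10 -> bits=1111111010111
After insert 'koi': sets bits 4 9 12 -> bits=1111111011111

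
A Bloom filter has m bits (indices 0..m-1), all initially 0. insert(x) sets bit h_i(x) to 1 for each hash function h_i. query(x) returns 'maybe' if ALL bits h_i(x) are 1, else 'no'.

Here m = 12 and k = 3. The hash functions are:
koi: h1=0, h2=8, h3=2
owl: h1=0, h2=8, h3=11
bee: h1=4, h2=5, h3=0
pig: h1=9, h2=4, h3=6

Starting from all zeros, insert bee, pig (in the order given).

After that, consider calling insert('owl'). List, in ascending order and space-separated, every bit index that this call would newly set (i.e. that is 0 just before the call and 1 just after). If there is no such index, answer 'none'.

Start: bits=000000000000
After insert 'bee': sets bits 0 4 5 -> bits=100011000000
After insert 'pig': sets bits 4 6 9 -> bits=100011100100
insert 'owl' would touch bits 0 8 11; currently bit0=1, bit8=0, bit11=0
Bits that are 0 among those (would change 0->1): 8 11

Answer: 8 11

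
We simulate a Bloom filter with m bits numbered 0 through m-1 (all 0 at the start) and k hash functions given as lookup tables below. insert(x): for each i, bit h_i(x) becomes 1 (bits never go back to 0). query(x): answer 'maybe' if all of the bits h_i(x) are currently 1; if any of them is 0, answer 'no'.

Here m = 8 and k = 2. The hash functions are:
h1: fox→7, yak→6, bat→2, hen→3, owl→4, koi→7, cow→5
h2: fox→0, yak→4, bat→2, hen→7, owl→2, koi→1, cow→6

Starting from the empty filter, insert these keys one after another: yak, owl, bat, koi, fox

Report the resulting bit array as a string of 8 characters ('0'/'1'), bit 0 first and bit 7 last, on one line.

Answer: 11101011

Derivation:
Start: bits=00000000
After insert 'yak': sets bits 4 6 -> bits=00001010
After insert 'owl': sets bits 2 4 -> bits=00101010
After insert 'bat': sets bits 2 -> bits=00101010
After insert 'koi': sets bits 1 7 -> bits=01101011
After insert 'fox': sets bits 0 7 -> bits=11101011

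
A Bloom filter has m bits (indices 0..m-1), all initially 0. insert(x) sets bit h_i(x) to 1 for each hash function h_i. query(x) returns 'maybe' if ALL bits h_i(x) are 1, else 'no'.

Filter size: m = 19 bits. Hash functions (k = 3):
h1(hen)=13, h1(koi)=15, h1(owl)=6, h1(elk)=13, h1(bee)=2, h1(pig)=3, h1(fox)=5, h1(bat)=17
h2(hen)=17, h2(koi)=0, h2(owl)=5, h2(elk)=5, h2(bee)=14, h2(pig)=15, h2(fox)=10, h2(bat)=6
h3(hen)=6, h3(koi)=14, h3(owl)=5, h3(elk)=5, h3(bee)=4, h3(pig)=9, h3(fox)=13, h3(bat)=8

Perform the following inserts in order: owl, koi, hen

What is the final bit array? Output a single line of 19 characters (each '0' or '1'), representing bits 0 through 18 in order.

Start: bits=0000000000000000000
After insert 'owl': sets bits 5 6 -> bits=0000011000000000000
After insert 'koi': sets bits 0 14 15 -> bits=1000011000000011000
After insert 'hen': sets bits 6 13 17 -> bits=1000011000000111010

Answer: 1000011000000111010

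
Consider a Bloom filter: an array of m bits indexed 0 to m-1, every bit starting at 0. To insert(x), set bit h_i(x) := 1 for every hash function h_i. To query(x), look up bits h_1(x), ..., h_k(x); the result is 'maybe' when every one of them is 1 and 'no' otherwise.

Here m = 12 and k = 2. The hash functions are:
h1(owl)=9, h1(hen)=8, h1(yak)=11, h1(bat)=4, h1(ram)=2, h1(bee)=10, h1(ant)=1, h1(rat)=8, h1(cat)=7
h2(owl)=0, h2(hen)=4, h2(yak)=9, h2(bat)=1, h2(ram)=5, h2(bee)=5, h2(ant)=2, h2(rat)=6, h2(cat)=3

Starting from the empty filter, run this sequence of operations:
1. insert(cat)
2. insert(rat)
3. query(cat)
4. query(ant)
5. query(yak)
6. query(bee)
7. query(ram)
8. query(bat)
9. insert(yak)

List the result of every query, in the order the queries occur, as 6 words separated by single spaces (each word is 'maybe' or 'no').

Start: bits=000000000000
Op 1: insert cat -> sets bits 3 7 -> bits=000100010000
Op 2: insert rat -> sets bits 6 8 -> bits=000100111000
Op 3: query cat -> checks bit3=1, bit7=1 (all 1) -> maybe
Op 4: query ant -> checks bit1=0, bit2=0 (has a 0) -> no
Op 5: query yak -> checks bit9=0, bit11=0 (has a 0) -> no
Op 6: query bee -> checks bit5=0, bit10=0 (has a 0) -> no
Op 7: query ram -> checks bit2=0, bit5=0 (has a 0) -> no
Op 8: query bat -> checks bit1=0, bit4=0 (has a 0) -> no
Op 9: insert yak -> sets bits 9 11 -> bits=000100111101
Query results in order: maybe no no no no no

Answer: maybe no no no no no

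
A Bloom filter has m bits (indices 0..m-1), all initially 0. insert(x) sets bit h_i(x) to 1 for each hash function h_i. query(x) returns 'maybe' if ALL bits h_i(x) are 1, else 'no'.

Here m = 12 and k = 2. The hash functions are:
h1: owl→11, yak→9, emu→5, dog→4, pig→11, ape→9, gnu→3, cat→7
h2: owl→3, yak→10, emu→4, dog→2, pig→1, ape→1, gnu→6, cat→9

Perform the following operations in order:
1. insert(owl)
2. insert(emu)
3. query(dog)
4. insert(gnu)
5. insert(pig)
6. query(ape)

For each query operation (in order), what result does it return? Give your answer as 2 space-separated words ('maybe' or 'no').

Start: bits=000000000000
Op 1: insert owl -> sets bits 3 11 -> bits=000100000001
Op 2: insert emu -> sets bits 4 5 -> bits=000111000001
Op 3: query dog -> checks bit2=0, bit4=1 (has a 0) -> no
Op 4: insert gnu -> sets bits 3 6 -> bits=000111100001
Op 5: insert pig -> sets bits 1 11 -> bits=010111100001
Op 6: query ape -> checks bit1=1, bit9=0 (has a 0) -> no
Query results in order: no no

Answer: no no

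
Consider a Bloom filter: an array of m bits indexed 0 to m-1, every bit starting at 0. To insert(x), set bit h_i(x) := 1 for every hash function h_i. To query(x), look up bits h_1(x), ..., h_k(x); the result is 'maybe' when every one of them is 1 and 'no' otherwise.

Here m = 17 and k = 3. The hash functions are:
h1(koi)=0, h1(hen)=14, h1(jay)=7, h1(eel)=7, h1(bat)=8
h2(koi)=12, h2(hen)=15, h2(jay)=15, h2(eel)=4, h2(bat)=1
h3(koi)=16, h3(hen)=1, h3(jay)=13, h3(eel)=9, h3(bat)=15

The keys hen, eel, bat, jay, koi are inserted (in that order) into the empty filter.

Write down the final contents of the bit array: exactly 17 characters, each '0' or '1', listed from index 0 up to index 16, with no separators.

Answer: 11001001110011111

Derivation:
Start: bits=00000000000000000
After insert 'hen': sets bits 1 14 15 -> bits=01000000000000110
After insert 'eel': sets bits 4 7 9 -> bits=01001001010000110
After insert 'bat': sets bits 1 8 15 -> bits=01001001110000110
After insert 'jay': sets bits 7 13 15 -> bits=01001001110001110
After insert 'koi': sets bits 0 12 16 -> bits=11001001110011111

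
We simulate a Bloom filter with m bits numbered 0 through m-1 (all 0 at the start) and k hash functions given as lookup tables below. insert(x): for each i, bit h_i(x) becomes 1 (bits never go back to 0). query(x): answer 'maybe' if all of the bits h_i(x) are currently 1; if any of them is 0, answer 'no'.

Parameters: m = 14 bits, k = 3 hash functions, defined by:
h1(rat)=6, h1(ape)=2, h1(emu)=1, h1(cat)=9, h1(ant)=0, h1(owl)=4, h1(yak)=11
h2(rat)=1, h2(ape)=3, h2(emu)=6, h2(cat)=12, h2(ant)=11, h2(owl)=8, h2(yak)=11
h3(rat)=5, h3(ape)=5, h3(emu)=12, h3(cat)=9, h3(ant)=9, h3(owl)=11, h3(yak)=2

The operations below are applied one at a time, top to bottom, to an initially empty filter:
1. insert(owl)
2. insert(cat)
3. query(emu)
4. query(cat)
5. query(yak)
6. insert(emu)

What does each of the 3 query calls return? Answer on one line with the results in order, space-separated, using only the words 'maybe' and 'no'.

Answer: no maybe no

Derivation:
Start: bits=00000000000000
Op 1: insert owl -> sets bits 4 8 11 -> bits=00001000100100
Op 2: insert cat -> sets bits 9 12 -> bits=00001000110110
Op 3: query emu -> checks bit1=0, bit6=0, bit12=1 (has a 0) -> no
Op 4: query cat -> checks bit9=1, bit12=1 (all 1) -> maybe
Op 5: query yak -> checks bit2=0, bit11=1 (has a 0) -> no
Op 6: insert emu -> sets bits 1 6 12 -> bits=01001010110110
Query results in order: no maybe no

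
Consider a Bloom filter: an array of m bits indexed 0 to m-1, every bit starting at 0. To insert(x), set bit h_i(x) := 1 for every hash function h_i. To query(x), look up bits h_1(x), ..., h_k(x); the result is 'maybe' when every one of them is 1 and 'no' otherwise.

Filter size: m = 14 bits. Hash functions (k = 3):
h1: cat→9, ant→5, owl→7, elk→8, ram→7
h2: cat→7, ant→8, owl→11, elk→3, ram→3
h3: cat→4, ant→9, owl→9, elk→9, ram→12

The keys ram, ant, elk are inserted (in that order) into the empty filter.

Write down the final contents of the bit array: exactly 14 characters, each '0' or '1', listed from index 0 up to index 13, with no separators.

Start: bits=00000000000000
After insert 'ram': sets bits 3 7 12 -> bits=00010001000010
After insert 'ant': sets bits 5 8 9 -> bits=00010101110010
After insert 'elk': sets bits 3 8 9 -> bits=00010101110010

Answer: 00010101110010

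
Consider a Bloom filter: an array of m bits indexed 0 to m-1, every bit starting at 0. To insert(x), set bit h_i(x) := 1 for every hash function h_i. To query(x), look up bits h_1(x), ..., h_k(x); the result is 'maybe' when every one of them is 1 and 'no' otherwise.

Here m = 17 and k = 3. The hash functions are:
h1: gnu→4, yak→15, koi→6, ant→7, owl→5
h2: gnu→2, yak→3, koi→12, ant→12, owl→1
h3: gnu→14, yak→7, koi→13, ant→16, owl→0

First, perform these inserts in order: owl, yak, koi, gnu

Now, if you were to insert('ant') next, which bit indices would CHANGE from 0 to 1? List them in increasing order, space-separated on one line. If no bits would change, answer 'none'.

Answer: 16

Derivation:
Start: bits=00000000000000000
After insert 'owl': sets bits 0 1 5 -> bits=11000100000000000
After insert 'yak': sets bits 3 7 15 -> bits=11010101000000010
After insert 'koi': sets bits 6 12 13 -> bits=11010111000011010
After insert 'gnu': sets bits 2 4 14 -> bits=11111111000011110
insert 'ant' would touch bits 7 12 16; currently bit7=1, bit12=1, bit16=0
Bits that are 0 among those (would change 0->1): 16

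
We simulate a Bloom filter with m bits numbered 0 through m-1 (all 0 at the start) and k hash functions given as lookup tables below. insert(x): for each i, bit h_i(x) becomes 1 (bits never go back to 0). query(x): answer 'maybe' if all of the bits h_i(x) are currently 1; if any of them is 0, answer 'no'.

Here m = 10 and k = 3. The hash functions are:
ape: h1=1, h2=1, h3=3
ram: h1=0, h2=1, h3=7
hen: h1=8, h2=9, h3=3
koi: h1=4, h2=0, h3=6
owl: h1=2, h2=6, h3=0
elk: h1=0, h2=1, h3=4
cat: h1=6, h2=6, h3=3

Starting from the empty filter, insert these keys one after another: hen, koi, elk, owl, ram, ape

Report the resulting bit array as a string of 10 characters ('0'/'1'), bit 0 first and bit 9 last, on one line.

Answer: 1111101111

Derivation:
Start: bits=0000000000
After insert 'hen': sets bits 3 8 9 -> bits=0001000011
After insert 'koi': sets bits 0 4 6 -> bits=1001101011
After insert 'elk': sets bits 0 1 4 -> bits=1101101011
After insert 'owl': sets bits 0 2 6 -> bits=1111101011
After insert 'ram': sets bits 0 1 7 -> bits=1111101111
After insert 'ape': sets bits 1 3 -> bits=1111101111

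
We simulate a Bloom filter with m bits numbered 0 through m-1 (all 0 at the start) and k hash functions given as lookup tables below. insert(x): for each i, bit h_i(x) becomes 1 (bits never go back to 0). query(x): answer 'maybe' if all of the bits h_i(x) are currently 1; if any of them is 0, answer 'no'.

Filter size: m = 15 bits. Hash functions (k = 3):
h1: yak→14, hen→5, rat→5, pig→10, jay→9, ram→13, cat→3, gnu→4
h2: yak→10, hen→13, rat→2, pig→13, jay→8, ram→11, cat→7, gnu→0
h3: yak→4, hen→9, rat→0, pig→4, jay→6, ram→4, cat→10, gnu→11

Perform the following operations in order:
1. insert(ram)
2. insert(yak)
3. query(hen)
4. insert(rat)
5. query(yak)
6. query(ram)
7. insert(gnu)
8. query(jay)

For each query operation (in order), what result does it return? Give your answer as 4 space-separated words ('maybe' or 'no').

Answer: no maybe maybe no

Derivation:
Start: bits=000000000000000
Op 1: insert ram -> sets bits 4 11 13 -> bits=000010000001010
Op 2: insert yak -> sets bits 4 10 14 -> bits=000010000011011
Op 3: query hen -> checks bit5=0, bit9=0, bit13=1 (has a 0) -> no
Op 4: insert rat -> sets bits 0 2 5 -> bits=101011000011011
Op 5: query yak -> checks bit4=1, bit10=1, bit14=1 (all 1) -> maybe
Op 6: query ram -> checks bit4=1, bit11=1, bit13=1 (all 1) -> maybe
Op 7: insert gnu -> sets bits 0 4 11 -> bits=101011000011011
Op 8: query jay -> checks bit6=0, bit8=0, bit9=0 (has a 0) -> no
Query results in order: no maybe maybe no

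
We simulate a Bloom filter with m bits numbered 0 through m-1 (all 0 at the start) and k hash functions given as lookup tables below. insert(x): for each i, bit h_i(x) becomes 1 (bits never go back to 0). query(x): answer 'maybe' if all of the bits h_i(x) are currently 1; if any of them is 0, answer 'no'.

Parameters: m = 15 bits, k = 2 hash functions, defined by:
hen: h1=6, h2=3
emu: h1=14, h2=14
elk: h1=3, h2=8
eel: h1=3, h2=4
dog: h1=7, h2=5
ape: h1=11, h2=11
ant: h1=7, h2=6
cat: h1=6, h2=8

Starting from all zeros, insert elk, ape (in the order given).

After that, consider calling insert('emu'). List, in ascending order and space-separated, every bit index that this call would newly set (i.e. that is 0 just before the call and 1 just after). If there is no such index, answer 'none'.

Start: bits=000000000000000
After insert 'elk': sets bits 3 8 -> bits=000100001000000
After insert 'ape': sets bits 11 -> bits=000100001001000
insert 'emu' would touch bits 14; currently bit14=0
Bits that are 0 among those (would change 0->1): 14

Answer: 14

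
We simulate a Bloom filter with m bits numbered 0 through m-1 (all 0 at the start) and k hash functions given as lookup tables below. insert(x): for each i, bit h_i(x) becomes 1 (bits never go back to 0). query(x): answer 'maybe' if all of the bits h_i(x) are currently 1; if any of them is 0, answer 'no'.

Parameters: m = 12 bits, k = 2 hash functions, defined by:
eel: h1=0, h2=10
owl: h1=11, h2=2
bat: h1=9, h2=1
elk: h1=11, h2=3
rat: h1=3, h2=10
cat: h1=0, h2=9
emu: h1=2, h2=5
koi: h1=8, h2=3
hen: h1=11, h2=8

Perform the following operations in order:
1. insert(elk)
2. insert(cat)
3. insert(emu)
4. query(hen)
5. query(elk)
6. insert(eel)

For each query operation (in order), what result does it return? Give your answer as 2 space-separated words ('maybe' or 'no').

Answer: no maybe

Derivation:
Start: bits=000000000000
Op 1: insert elk -> sets bits 3 11 -> bits=000100000001
Op 2: insert cat -> sets bits 0 9 -> bits=100100000101
Op 3: insert emu -> sets bits 2 5 -> bits=101101000101
Op 4: query hen -> checks bit8=0, bit11=1 (has a 0) -> no
Op 5: query elk -> checks bit3=1, bit11=1 (all 1) -> maybe
Op 6: insert eel -> sets bits 0 10 -> bits=101101000111
Query results in order: no maybe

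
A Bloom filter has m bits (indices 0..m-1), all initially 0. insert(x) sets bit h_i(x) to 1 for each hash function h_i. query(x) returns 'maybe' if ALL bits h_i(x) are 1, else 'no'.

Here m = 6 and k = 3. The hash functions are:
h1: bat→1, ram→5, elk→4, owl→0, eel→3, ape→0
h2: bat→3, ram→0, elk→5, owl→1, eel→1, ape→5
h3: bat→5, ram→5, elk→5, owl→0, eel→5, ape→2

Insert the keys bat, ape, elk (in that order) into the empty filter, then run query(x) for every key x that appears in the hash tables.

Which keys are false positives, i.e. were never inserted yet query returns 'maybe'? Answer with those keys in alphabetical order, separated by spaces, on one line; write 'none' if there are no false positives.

Start: bits=000000
After insert 'bat': sets bits 1 3 5 -> bits=010101
After insert 'ape': sets bits 0 2 5 -> bits=111101
After insert 'elk': sets bits 4 5 -> bits=111111
Not inserted: eel owl ram — query each against bits=111111:
query eel: checks bit1=1, bit3=1, bit5=1 (all 1) -> maybe => FALSE POSITIVE
query owl: checks bit0=1, bit1=1 (all 1) -> maybe => FALSE POSITIVE
query ram: checks bit0=1, bit5=1 (all 1) -> maybe => FALSE POSITIVE
False positives (alphabetical): eel owl ram

Answer: eel owl ram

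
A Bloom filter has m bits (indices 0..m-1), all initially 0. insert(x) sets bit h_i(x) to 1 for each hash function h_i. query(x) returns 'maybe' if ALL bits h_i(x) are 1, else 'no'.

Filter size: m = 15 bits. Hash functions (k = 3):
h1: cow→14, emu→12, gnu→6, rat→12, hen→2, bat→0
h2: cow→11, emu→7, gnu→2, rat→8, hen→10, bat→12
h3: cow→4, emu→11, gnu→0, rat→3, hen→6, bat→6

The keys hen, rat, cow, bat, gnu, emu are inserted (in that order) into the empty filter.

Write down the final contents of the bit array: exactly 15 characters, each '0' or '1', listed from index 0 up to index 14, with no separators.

Answer: 101110111011101

Derivation:
Start: bits=000000000000000
After insert 'hen': sets bits 2 6 10 -> bits=001000100010000
After insert 'rat': sets bits 3 8 12 -> bits=001100101010100
After insert 'cow': sets bits 4 11 14 -> bits=001110101011101
After insert 'bat': sets bits 0 6 12 -> bits=101110101011101
After insert 'gnu': sets bits 0 2 6 -> bits=101110101011101
After insert 'emu': sets bits 7 11 12 -> bits=101110111011101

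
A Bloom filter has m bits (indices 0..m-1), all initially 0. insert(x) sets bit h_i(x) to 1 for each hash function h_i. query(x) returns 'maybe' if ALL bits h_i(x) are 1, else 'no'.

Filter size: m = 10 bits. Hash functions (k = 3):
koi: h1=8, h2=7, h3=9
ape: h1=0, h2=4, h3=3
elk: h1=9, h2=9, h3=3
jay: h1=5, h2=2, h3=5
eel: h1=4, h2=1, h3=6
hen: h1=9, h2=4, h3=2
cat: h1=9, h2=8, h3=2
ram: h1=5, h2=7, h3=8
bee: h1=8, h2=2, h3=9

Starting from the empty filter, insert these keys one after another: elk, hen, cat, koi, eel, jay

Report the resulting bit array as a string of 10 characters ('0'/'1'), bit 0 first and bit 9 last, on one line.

Start: bits=0000000000
After insert 'elk': sets bits 3 9 -> bits=0001000001
After insert 'hen': sets bits 2 4 9 -> bits=0011100001
After insert 'cat': sets bits 2 8 9 -> bits=0011100011
After insert 'koi': sets bits 7 8 9 -> bits=0011100111
After insert 'eel': sets bits 1 4 6 -> bits=0111101111
After insert 'jay': sets bits 2 5 -> bits=0111111111

Answer: 0111111111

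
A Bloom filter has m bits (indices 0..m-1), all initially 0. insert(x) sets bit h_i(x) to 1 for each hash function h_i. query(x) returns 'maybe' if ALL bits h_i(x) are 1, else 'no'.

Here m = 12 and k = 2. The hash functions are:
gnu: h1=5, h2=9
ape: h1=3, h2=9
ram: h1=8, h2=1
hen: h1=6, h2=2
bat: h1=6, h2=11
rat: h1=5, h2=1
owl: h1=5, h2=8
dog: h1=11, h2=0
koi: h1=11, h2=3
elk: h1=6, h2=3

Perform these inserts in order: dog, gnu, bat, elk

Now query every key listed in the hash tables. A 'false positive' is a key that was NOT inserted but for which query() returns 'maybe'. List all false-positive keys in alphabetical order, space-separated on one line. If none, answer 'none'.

Answer: ape koi

Derivation:
Start: bits=000000000000
After insert 'dog': sets bits 0 11 -> bits=100000000001
After insert 'gnu': sets bits 5 9 -> bits=100001000101
After insert 'bat': sets bits 6 11 -> bits=100001100101
After insert 'elk': sets bits 3 6 -> bits=100101100101
Not inserted: ape hen koi owl ram rat — query each against bits=100101100101:
query ape: checks bit3=1, bit9=1 (all 1) -> maybe => FALSE POSITIVE
query hen: checks bit2=0, bit6=1 (has a 0) -> no => not a false positive
query koi: checks bit3=1, bit11=1 (all 1) -> maybe => FALSE POSITIVE
query owl: checks bit5=1, bit8=0 (has a 0) -> no => not a false positive
query ram: checks bit1=0, bit8=0 (has a 0) -> no => not a false positive
query rat: checks bit1=0, bit5=1 (has a 0) -> no => not a false positive
False positives (alphabetical): ape koi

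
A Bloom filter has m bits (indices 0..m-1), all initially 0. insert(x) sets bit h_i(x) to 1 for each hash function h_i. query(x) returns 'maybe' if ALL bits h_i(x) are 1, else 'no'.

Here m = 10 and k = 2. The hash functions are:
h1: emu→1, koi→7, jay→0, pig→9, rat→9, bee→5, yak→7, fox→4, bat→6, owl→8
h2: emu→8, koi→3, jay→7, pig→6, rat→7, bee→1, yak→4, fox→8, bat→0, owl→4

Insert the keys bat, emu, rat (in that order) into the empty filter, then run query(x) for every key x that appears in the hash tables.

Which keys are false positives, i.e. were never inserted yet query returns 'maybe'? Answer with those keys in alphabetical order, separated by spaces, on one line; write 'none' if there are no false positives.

Answer: jay pig

Derivation:
Start: bits=0000000000
After insert 'bat': sets bits 0 6 -> bits=1000001000
After insert 'emu': sets bits 1 8 -> bits=1100001010
After insert 'rat': sets bits 7 9 -> bits=1100001111
Not inserted: bee fox jay koi owl pig yak — query each against bits=1100001111:
query bee: checks bit1=1, bit5=0 (has a 0) -> no => not a false positive
query fox: checks bit4=0, bit8=1 (has a 0) -> no => not a false positive
query jay: checks bit0=1, bit7=1 (all 1) -> maybe => FALSE POSITIVE
query koi: checks bit3=0, bit7=1 (has a 0) -> no => not a false positive
query owl: checks bit4=0, bit8=1 (has a 0) -> no => not a false positive
query pig: checks bit6=1, bit9=1 (all 1) -> maybe => FALSE POSITIVE
query yak: checks bit4=0, bit7=1 (has a 0) -> no => not a false positive
False positives (alphabetical): jay pig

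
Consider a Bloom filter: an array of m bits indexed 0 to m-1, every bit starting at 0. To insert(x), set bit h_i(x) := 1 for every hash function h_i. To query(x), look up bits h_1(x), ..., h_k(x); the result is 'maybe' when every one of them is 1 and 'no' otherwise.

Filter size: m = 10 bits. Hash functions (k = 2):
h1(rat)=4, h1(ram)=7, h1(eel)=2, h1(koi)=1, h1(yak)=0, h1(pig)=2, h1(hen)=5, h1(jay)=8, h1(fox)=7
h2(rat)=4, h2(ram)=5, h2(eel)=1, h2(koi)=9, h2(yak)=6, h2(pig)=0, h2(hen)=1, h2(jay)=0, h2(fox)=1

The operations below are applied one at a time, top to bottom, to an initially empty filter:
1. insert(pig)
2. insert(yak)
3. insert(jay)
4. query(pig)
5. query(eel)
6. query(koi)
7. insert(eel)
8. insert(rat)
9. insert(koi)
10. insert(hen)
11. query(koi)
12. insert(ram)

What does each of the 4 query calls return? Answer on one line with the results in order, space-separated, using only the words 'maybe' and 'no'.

Start: bits=0000000000
Op 1: insert pig -> sets bits 0 2 -> bits=1010000000
Op 2: insert yak -> sets bits 0 6 -> bits=1010001000
Op 3: insert jay -> sets bits 0 8 -> bits=1010001010
Op 4: query pig -> checks bit0=1, bit2=1 (all 1) -> maybe
Op 5: query eel -> checks bit1=0, bit2=1 (has a 0) -> no
Op 6: query koi -> checks bit1=0, bit9=0 (has a 0) -> no
Op 7: insert eel -> sets bits 1 2 -> bits=1110001010
Op 8: insert rat -> sets bits 4 -> bits=1110101010
Op 9: insert koi -> sets bits 1 9 -> bits=1110101011
Op 10: insert hen -> sets bits 1 5 -> bits=1110111011
Op 11: query koi -> checks bit1=1, bit9=1 (all 1) -> maybe
Op 12: insert ram -> sets bits 5 7 -> bits=1110111111
Query results in order: maybe no no maybe

Answer: maybe no no maybe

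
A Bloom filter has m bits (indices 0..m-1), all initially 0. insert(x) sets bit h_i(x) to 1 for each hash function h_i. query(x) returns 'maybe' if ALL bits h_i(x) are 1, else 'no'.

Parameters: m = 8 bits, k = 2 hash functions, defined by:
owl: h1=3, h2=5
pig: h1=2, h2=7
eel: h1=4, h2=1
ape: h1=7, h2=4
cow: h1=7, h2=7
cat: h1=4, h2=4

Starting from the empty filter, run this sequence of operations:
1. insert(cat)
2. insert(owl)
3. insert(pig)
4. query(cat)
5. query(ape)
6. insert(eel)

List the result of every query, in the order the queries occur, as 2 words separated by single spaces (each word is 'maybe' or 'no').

Answer: maybe maybe

Derivation:
Start: bits=00000000
Op 1: insert cat -> sets bits 4 -> bits=00001000
Op 2: insert owl -> sets bits 3 5 -> bits=00011100
Op 3: insert pig -> sets bits 2 7 -> bits=00111101
Op 4: query cat -> checks bit4=1 (all 1) -> maybe
Op 5: query ape -> checks bit4=1, bit7=1 (all 1) -> maybe
Op 6: insert eel -> sets bits 1 4 -> bits=01111101
Query results in order: maybe maybe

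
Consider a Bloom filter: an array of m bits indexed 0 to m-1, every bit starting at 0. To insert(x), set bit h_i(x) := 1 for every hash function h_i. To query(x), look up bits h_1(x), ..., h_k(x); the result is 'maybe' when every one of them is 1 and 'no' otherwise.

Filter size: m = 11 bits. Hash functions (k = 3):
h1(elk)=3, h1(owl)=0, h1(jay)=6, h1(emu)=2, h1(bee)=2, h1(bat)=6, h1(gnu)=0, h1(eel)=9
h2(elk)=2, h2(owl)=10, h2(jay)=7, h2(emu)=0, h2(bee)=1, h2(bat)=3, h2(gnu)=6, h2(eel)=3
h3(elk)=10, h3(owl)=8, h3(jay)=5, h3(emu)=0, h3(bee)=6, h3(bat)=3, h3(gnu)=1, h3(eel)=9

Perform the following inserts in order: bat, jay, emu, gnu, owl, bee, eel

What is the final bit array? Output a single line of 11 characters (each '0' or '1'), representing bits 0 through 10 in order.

Start: bits=00000000000
After insert 'bat': sets bits 3 6 -> bits=00010010000
After insert 'jay': sets bits 5 6 7 -> bits=00010111000
After insert 'emu': sets bits 0 2 -> bits=10110111000
After insert 'gnu': sets bits 0 1 6 -> bits=11110111000
After insert 'owl': sets bits 0 8 10 -> bits=11110111101
After insert 'bee': sets bits 1 2 6 -> bits=11110111101
After insert 'eel': sets bits 3 9 -> bits=11110111111

Answer: 11110111111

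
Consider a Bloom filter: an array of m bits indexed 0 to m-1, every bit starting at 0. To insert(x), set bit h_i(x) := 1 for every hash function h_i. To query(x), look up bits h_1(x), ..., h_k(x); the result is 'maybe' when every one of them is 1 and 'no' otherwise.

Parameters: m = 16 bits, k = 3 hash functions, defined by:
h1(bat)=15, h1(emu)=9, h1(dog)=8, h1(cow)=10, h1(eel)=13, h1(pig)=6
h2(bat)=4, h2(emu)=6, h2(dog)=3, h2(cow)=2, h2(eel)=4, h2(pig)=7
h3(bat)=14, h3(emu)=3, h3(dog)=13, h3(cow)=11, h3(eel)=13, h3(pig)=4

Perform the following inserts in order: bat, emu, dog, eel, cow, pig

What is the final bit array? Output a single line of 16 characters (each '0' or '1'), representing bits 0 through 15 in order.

Answer: 0011101111110111

Derivation:
Start: bits=0000000000000000
After insert 'bat': sets bits 4 14 15 -> bits=0000100000000011
After insert 'emu': sets bits 3 6 9 -> bits=0001101001000011
After insert 'dog': sets bits 3 8 13 -> bits=0001101011000111
After insert 'eel': sets bits 4 13 -> bits=0001101011000111
After insert 'cow': sets bits 2 10 11 -> bits=0011101011110111
After insert 'pig': sets bits 4 6 7 -> bits=0011101111110111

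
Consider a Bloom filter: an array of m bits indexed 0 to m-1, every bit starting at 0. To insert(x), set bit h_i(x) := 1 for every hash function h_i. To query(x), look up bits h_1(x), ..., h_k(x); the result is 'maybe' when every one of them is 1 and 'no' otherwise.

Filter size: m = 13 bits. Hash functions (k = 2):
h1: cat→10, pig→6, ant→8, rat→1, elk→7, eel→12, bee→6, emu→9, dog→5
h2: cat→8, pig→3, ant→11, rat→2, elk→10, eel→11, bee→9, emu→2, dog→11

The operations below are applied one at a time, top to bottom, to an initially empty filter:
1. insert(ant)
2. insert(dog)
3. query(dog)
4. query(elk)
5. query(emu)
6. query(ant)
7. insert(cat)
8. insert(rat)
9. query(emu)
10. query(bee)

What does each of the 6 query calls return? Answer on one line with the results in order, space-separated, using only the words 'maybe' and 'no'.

Start: bits=0000000000000
Op 1: insert ant -> sets bits 8 11 -> bits=0000000010010
Op 2: insert dog -> sets bits 5 11 -> bits=0000010010010
Op 3: query dog -> checks bit5=1, bit11=1 (all 1) -> maybe
Op 4: query elk -> checks bit7=0, bit10=0 (has a 0) -> no
Op 5: query emu -> checks bit2=0, bit9=0 (has a 0) -> no
Op 6: query ant -> checks bit8=1, bit11=1 (all 1) -> maybe
Op 7: insert cat -> sets bits 8 10 -> bits=0000010010110
Op 8: insert rat -> sets bits 1 2 -> bits=0110010010110
Op 9: query emu -> checks bit2=1, bit9=0 (has a 0) -> no
Op 10: query bee -> checks bit6=0, bit9=0 (has a 0) -> no
Query results in order: maybe no no maybe no no

Answer: maybe no no maybe no no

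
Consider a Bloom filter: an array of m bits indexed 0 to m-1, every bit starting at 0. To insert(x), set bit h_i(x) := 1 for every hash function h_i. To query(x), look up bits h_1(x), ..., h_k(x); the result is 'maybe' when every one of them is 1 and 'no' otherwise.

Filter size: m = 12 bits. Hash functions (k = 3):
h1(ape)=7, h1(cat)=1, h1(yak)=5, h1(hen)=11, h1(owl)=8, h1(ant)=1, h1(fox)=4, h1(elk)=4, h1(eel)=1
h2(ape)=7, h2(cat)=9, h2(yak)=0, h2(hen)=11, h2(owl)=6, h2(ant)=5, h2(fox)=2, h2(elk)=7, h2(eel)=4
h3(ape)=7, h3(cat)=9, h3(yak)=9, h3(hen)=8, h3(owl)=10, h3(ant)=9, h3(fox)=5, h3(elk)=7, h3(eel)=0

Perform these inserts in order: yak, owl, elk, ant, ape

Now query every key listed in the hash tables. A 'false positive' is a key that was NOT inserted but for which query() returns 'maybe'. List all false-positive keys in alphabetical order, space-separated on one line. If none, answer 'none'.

Start: bits=000000000000
After insert 'yak': sets bits 0 5 9 -> bits=100001000100
After insert 'owl': sets bits 6 8 10 -> bits=100001101110
After insert 'elk': sets bits 4 7 -> bits=100011111110
After insert 'ant': sets bits 1 5 9 -> bits=110011111110
After insert 'ape': sets bits 7 -> bits=110011111110
Not inserted: cat eel fox hen — query each against bits=110011111110:
query cat: checks bit1=1, bit9=1 (all 1) -> maybe => FALSE POSITIVE
query eel: checks bit0=1, bit1=1, bit4=1 (all 1) -> maybe => FALSE POSITIVE
query fox: checks bit2=0, bit4=1, bit5=1 (has a 0) -> no => not a false positive
query hen: checks bit8=1, bit11=0 (has a 0) -> no => not a false positive
False positives (alphabetical): cat eel

Answer: cat eel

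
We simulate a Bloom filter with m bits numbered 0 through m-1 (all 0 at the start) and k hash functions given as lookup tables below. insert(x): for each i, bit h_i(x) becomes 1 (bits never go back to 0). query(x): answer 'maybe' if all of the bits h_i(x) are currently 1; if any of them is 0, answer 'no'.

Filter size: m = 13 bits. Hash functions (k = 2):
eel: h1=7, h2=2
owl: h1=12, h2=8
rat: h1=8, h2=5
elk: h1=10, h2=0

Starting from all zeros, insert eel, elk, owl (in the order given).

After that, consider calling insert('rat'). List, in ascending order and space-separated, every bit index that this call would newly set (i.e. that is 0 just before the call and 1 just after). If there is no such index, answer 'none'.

Start: bits=0000000000000
After insert 'eel': sets bits 2 7 -> bits=0010000100000
After insert 'elk': sets bits 0 10 -> bits=1010000100100
After insert 'owl': sets bits 8 12 -> bits=1010000110101
insert 'rat' would touch bits 5 8; currently bit5=0, bit8=1
Bits that are 0 among those (would change 0->1): 5

Answer: 5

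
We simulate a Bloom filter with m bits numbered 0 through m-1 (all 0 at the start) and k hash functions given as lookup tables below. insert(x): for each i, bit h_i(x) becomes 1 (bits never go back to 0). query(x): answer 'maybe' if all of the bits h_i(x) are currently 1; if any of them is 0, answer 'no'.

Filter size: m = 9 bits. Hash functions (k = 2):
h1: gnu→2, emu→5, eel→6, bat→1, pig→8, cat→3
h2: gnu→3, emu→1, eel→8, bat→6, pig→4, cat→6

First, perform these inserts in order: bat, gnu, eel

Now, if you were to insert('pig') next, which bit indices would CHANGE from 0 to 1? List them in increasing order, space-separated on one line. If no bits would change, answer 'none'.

Answer: 4

Derivation:
Start: bits=000000000
After insert 'bat': sets bits 1 6 -> bits=010000100
After insert 'gnu': sets bits 2 3 -> bits=011100100
After insert 'eel': sets bits 6 8 -> bits=011100101
insert 'pig' would touch bits 4 8; currently bit4=0, bit8=1
Bits that are 0 among those (would change 0->1): 4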